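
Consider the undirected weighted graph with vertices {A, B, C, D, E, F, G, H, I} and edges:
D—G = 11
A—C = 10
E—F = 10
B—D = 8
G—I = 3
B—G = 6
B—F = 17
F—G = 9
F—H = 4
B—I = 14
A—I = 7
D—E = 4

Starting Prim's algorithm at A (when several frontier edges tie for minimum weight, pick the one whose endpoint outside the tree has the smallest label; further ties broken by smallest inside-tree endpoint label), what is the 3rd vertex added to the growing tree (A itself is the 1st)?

Grow the tree from A using Prim:
Step 1: frontier [A—I 7, A—C 10] → take A—I (7); add I.
Step 2: frontier [A—C 10, G—I 3, B—I 14] → take G—I (3); add G.
Step 3: frontier [A—C 10, B—G 6, F—G 9, D—G 11, B—I 14] → take B—G (6); add B.
Step 4: frontier [A—C 10, B—D 8, B—F 17, F—G 9, D—G 11] → take B—D (8); add D.
Step 5: frontier [A—C 10, B—F 17, D—E 4, F—G 9] → take D—E (4); add E.
Step 6: frontier [A—C 10, B—F 17, E—F 10, F—G 9] → take F—G (9); add F.
Step 7: frontier [A—C 10, F—H 4] → take F—H (4); add H.
Step 8: frontier [A—C 10] → take A—C (10); add C.
Vertex order: A, I, G, B, D, E, F, H, C. The 3rd vertex is G.

G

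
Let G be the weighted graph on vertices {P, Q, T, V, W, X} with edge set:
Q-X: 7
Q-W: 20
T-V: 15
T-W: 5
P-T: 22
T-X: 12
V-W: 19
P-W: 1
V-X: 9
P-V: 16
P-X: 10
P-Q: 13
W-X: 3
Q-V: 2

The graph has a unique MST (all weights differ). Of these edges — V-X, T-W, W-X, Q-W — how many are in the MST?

Kruskal: consider edges lightest-first.
P-W (1): add — endpoints in different components.
Q-V (2): add — endpoints in different components.
W-X (3): add — endpoints in different components.
T-W (5): add — endpoints in different components.
Q-X (7): add — endpoints in different components.
MST edge set: {P-W, Q-V, W-X, T-W, Q-X}.
Of the listed edges, {T-W, W-X} are in the MST → 2.

2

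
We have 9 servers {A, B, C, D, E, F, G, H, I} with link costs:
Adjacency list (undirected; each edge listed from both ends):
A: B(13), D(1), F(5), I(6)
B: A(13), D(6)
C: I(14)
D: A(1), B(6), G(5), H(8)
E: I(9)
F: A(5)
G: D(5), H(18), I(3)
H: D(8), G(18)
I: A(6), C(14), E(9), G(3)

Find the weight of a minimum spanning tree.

51

Kruskal's algorithm — process edges by increasing weight (ties by edge label):
A-D (1): add — endpoints in different components.
G-I (3): add — endpoints in different components.
A-F (5): add — endpoints in different components.
D-G (5): add — endpoints in different components.
A-I (6): skip — A and I already connected.
B-D (6): add — endpoints in different components.
D-H (8): add — endpoints in different components.
E-I (9): add — endpoints in different components.
A-B (13): skip — A and B already connected.
C-I (14): add — endpoints in different components.
MST edges: A-D, G-I, A-F, D-G, B-D, D-H, E-I, C-I; total weight 1+3+5+5+6+8+9+14 = 51.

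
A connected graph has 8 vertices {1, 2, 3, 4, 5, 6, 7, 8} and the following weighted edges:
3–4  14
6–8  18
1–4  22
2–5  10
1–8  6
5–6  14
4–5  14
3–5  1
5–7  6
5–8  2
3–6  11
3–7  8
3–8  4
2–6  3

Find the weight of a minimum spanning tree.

42

Prim's algorithm from 4:
Step 1: frontier [3–4 14, 4–5 14, 1–4 22] → take 3–4 (14); add 3.
Step 2: frontier [3–5 1, 3–8 4, 3–7 8, 3–6 11, 4–5 14, 1–4 22] → take 3–5 (1); add 5.
Step 3: frontier [3–8 4, 3–7 8, 3–6 11, 1–4 22, 5–8 2, 5–7 6, 2–5 10, 5–6 14] → take 5–8 (2); add 8.
Step 4: frontier [3–7 8, 3–6 11, 1–4 22, 5–7 6, 2–5 10, 5–6 14, 1–8 6, 6–8 18] → take 1–8 (6); add 1.
Step 5: frontier [3–7 8, 3–6 11, 5–7 6, 2–5 10, 5–6 14, 6–8 18] → take 5–7 (6); add 7.
Step 6: frontier [3–6 11, 2–5 10, 5–6 14, 6–8 18] → take 2–5 (10); add 2.
Step 7: frontier [2–6 3, 3–6 11, 5–6 14, 6–8 18] → take 2–6 (3); add 6.
MST edges: 3–4, 3–5, 5–8, 1–8, 5–7, 2–5, 2–6; total weight 14+1+2+6+6+10+3 = 42.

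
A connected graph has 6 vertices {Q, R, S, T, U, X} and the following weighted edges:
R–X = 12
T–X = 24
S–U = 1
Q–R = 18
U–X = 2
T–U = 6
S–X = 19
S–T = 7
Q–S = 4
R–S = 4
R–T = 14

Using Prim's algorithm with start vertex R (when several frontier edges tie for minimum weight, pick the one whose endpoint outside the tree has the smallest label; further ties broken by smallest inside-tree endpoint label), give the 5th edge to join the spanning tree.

Prim, starting at R.
Step 1: cheapest edge leaving the tree is R–S (4); add S.
Step 2: cheapest edge leaving the tree is S–U (1); add U.
Step 3: cheapest edge leaving the tree is U–X (2); add X.
Step 4: cheapest edge leaving the tree is Q–S (4); add Q.
Step 5: cheapest edge leaving the tree is T–U (6); add T.
The 5th edge added is T–U.

T-U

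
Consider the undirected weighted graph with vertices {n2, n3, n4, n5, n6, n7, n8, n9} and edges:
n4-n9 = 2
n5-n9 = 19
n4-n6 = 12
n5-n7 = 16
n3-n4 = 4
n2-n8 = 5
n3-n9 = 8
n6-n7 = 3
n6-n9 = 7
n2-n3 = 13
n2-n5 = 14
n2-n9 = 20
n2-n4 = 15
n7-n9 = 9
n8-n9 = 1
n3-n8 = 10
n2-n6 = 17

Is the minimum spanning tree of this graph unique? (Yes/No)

Yes

Kruskal's algorithm — process edges by increasing weight (ties by edge label):
n8-n9 (1): add — endpoints in different components.
n4-n9 (2): add — endpoints in different components.
n6-n7 (3): add — endpoints in different components.
n3-n4 (4): add — endpoints in different components.
n2-n8 (5): add — endpoints in different components.
n6-n9 (7): add — endpoints in different components.
n3-n9 (8): skip — n3 and n9 already connected.
n7-n9 (9): skip — n7 and n9 already connected.
n3-n8 (10): skip — n3 and n8 already connected.
n4-n6 (12): skip — n6 and n4 already connected.
n2-n3 (13): skip — n2 and n3 already connected.
n2-n5 (14): add — endpoints in different components.
Every non-tree edge has weight strictly greater than the heaviest edge on the tree path between its endpoints, so the MST is unique.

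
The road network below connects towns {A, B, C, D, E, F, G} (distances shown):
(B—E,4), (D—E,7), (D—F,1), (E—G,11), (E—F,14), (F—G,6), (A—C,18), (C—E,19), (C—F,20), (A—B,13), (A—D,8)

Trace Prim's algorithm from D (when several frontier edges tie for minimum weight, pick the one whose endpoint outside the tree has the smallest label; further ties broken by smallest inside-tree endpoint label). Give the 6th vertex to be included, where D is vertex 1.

Prim's algorithm from D:
Step 1: frontier [D—F 1, D—E 7, A—D 8] → take D—F (1); add F.
Step 2: frontier [D—E 7, A—D 8, F—G 6, E—F 14, C—F 20] → take F—G (6); add G.
Step 3: frontier [D—E 7, A—D 8, E—F 14, C—F 20, E—G 11] → take D—E (7); add E.
Step 4: frontier [A—D 8, B—E 4, C—E 19, C—F 20] → take B—E (4); add B.
Step 5: frontier [A—B 13, A—D 8, C—E 19, C—F 20] → take A—D (8); add A.
Step 6: frontier [A—C 18, C—E 19, C—F 20] → take A—C (18); add C.
Vertex order: D, F, G, E, B, A, C. The 6th vertex is A.

A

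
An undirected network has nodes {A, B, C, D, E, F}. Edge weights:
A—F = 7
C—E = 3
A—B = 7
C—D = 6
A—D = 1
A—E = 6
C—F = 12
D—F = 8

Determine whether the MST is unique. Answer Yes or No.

Kruskal's algorithm — process edges by increasing weight (ties by edge label):
A—D (1): add. Components now {A,D} {B} {C} {E} {F}
C—E (3): add. Components now {A,D} {B} {C,E} {F}
A—E (6): add. Components now {A,C,D,E} {B} {F}
C—D (6): skip — C and D already connected.
A—B (7): add. Components now {A,B,C,D,E} {F}
A—F (7): add. Components now {A,B,C,D,E,F}
Non-tree edge C—D has weight 6, equal to the heaviest edge on its tree cycle — swapping gives another MST of the same weight. Not unique.

No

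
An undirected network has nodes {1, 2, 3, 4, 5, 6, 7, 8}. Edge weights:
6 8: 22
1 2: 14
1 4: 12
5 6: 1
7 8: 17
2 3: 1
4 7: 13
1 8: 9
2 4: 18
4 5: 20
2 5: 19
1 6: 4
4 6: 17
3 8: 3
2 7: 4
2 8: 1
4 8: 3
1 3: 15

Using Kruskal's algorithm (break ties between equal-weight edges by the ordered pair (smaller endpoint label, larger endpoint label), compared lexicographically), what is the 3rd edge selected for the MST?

Kruskal: consider edges lightest-first.
2 3 (1): add — endpoints in different components.
2 8 (1): add — endpoints in different components.
5 6 (1): add — endpoints in different components.
3 8 (3): skip — 3 and 8 already connected.
4 8 (3): add — endpoints in different components.
1 6 (4): add — endpoints in different components.
2 7 (4): add — endpoints in different components.
1 8 (9): add — endpoints in different components.
The 3rd edge added is 5 6.

5-6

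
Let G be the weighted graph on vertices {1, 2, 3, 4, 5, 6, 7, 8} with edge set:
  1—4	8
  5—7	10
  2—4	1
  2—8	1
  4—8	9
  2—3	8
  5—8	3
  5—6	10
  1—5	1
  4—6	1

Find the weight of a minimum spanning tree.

25

Prim, starting at 3.
Step 1: cheapest edge leaving the tree is 2—3 (8); add 2.
Step 2: cheapest edge leaving the tree is 2—4 (1); add 4.
Step 3: cheapest edge leaving the tree is 4—6 (1); add 6.
Step 4: cheapest edge leaving the tree is 2—8 (1); add 8.
Step 5: cheapest edge leaving the tree is 5—8 (3); add 5.
Step 6: cheapest edge leaving the tree is 1—5 (1); add 1.
Step 7: cheapest edge leaving the tree is 5—7 (10); add 7.
MST edges: 2—3, 2—4, 4—6, 2—8, 5—8, 1—5, 5—7; total weight 8+1+1+1+3+1+10 = 25.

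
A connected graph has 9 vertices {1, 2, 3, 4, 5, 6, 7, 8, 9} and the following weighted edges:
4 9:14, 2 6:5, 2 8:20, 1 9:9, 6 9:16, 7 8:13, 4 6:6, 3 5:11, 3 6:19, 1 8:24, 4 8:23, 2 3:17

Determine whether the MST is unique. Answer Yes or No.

Kruskal: consider edges lightest-first.
2 6 (5): add — endpoints in different components.
4 6 (6): add — endpoints in different components.
1 9 (9): add — endpoints in different components.
3 5 (11): add — endpoints in different components.
7 8 (13): add — endpoints in different components.
4 9 (14): add — endpoints in different components.
6 9 (16): skip — 6 and 9 already connected.
2 3 (17): add — endpoints in different components.
3 6 (19): skip — 3 and 6 already connected.
2 8 (20): add — endpoints in different components.
Every non-tree edge has weight strictly greater than the heaviest edge on the tree path between its endpoints, so the MST is unique.

Yes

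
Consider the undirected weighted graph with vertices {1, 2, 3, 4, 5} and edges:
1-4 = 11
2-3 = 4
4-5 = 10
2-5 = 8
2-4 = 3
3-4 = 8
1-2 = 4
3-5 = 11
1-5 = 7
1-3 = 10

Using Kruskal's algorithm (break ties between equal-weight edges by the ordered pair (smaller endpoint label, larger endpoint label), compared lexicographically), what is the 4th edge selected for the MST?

Sort edges by weight, then run Kruskal:
2-4 (3): add. Components now {1} {2,4} {3} {5}
1-2 (4): add. Components now {1,2,4} {3} {5}
2-3 (4): add. Components now {1,2,3,4} {5}
1-5 (7): add. Components now {1,2,3,4,5}
The 4th edge added is 1-5.

1-5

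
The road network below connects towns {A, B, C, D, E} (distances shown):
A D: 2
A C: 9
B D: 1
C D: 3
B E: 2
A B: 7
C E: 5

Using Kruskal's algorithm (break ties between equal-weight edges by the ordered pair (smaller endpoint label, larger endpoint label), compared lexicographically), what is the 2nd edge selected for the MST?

A-D

Sort edges by weight, then run Kruskal:
B D (1): add. Components now {A} {B,D} {C} {E}
A D (2): add. Components now {A,B,D} {C} {E}
B E (2): add. Components now {A,B,D,E} {C}
C D (3): add. Components now {A,B,C,D,E}
The 2nd edge added is A D.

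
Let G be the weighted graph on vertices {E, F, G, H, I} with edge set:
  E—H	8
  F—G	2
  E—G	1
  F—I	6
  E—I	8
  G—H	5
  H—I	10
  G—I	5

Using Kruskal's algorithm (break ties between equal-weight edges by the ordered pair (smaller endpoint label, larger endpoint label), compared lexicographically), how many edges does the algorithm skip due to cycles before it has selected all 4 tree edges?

0

Kruskal: consider edges lightest-first.
E—G (1): add. Components now {E,G} {F} {H} {I}
F—G (2): add. Components now {E,F,G} {H} {I}
G—H (5): add. Components now {E,F,G,H} {I}
G—I (5): add. Components now {E,F,G,H,I}
Edges rejected before the tree was complete: 0.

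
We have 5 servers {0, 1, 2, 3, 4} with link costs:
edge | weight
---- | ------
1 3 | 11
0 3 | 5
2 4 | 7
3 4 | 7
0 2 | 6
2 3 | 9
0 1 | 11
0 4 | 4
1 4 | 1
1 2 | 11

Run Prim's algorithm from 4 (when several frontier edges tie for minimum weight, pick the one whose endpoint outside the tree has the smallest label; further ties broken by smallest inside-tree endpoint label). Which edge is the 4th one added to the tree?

0-2

Prim, starting at 4.
Step 1: cheapest edge leaving the tree is 1 4 (1); add 1.
Step 2: cheapest edge leaving the tree is 0 4 (4); add 0.
Step 3: cheapest edge leaving the tree is 0 3 (5); add 3.
Step 4: cheapest edge leaving the tree is 0 2 (6); add 2.
The 4th edge added is 0 2.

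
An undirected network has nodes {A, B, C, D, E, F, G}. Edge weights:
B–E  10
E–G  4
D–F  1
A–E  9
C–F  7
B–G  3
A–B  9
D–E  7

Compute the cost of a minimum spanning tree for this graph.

Prim's algorithm from E:
Step 1: cheapest edge leaving the tree is E–G (4); add G.
Step 2: cheapest edge leaving the tree is B–G (3); add B.
Step 3: cheapest edge leaving the tree is D–E (7); add D.
Step 4: cheapest edge leaving the tree is D–F (1); add F.
Step 5: cheapest edge leaving the tree is C–F (7); add C.
Step 6: cheapest edge leaving the tree is A–B (9); add A.
MST edges: E–G, B–G, D–E, D–F, C–F, A–B; total weight 4+3+7+1+7+9 = 31.

31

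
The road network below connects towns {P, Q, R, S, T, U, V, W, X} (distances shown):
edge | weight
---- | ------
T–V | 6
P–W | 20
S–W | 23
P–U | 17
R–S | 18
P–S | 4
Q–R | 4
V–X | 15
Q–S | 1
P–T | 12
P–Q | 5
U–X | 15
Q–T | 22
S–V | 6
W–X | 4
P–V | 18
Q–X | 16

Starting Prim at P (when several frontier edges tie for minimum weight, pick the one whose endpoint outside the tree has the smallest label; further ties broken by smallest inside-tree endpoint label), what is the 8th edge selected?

Prim, starting at P.
Step 1: cheapest edge leaving the tree is P–S (4); add S.
Step 2: cheapest edge leaving the tree is Q–S (1); add Q.
Step 3: cheapest edge leaving the tree is Q–R (4); add R.
Step 4: cheapest edge leaving the tree is S–V (6); add V.
Step 5: cheapest edge leaving the tree is T–V (6); add T.
Step 6: cheapest edge leaving the tree is V–X (15); add X.
Step 7: cheapest edge leaving the tree is W–X (4); add W.
Step 8: cheapest edge leaving the tree is U–X (15); add U.
The 8th edge added is U–X.

U-X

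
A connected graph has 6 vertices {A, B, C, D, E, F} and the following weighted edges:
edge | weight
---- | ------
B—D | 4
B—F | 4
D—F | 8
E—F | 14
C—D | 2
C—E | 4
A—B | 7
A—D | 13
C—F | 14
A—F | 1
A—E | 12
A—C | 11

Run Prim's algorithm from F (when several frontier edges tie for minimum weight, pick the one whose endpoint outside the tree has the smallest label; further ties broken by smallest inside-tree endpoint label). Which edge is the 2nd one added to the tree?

B-F

Grow the tree from F using Prim:
Step 1: cheapest edge leaving the tree is A—F (1); add A.
Step 2: cheapest edge leaving the tree is B—F (4); add B.
Step 3: cheapest edge leaving the tree is B—D (4); add D.
Step 4: cheapest edge leaving the tree is C—D (2); add C.
Step 5: cheapest edge leaving the tree is C—E (4); add E.
The 2nd edge added is B—F.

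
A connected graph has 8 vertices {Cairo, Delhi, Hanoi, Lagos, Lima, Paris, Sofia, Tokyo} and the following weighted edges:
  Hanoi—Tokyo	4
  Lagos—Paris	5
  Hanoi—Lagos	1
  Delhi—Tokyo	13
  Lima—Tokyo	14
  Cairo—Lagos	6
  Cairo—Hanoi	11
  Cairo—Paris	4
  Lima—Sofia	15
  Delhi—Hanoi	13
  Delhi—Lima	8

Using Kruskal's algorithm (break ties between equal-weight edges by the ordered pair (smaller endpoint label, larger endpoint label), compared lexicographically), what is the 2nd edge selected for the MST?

Kruskal: consider edges lightest-first.
Hanoi—Lagos (1): add — endpoints in different components.
Cairo—Paris (4): add — endpoints in different components.
Hanoi—Tokyo (4): add — endpoints in different components.
Lagos—Paris (5): add — endpoints in different components.
Cairo—Lagos (6): skip — Cairo and Lagos already connected.
Delhi—Lima (8): add — endpoints in different components.
Cairo—Hanoi (11): skip — Hanoi and Cairo already connected.
Delhi—Hanoi (13): add — endpoints in different components.
Delhi—Tokyo (13): skip — Delhi and Tokyo already connected.
Lima—Tokyo (14): skip — Lima and Tokyo already connected.
Lima—Sofia (15): add — endpoints in different components.
The 2nd edge added is Cairo—Paris.

Cairo-Paris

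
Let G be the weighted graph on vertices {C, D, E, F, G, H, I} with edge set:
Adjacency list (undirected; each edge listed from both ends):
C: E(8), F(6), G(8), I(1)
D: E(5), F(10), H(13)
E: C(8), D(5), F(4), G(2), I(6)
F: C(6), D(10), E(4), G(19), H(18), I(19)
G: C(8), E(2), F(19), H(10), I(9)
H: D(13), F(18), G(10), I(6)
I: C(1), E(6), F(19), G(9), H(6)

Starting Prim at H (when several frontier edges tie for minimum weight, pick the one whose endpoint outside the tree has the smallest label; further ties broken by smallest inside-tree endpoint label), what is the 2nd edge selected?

C-I

Prim's algorithm from H:
Step 1: cheapest edge leaving the tree is H—I (6); add I.
Step 2: cheapest edge leaving the tree is C—I (1); add C.
Step 3: cheapest edge leaving the tree is E—I (6); add E.
Step 4: cheapest edge leaving the tree is E—G (2); add G.
Step 5: cheapest edge leaving the tree is E—F (4); add F.
Step 6: cheapest edge leaving the tree is D—E (5); add D.
The 2nd edge added is C—I.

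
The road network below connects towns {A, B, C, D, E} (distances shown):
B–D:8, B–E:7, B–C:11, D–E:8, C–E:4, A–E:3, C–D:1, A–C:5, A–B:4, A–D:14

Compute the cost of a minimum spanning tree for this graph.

12

Sort edges by weight, then run Kruskal:
C–D (1): add. Components now {A} {B} {C,D} {E}
A–E (3): add. Components now {A,E} {B} {C,D}
A–B (4): add. Components now {A,B,E} {C,D}
C–E (4): add. Components now {A,B,C,D,E}
MST edges: C–D, A–E, A–B, C–E; total weight 1+3+4+4 = 12.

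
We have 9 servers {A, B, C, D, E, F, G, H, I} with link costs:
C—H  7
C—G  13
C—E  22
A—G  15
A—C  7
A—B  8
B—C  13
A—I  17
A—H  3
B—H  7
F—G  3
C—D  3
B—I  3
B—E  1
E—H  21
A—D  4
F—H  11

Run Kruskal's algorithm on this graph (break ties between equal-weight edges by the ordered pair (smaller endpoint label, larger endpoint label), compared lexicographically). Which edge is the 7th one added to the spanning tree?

Kruskal's algorithm — process edges by increasing weight (ties by edge label):
B—E (1): add — endpoints in different components.
A—H (3): add — endpoints in different components.
B—I (3): add — endpoints in different components.
C—D (3): add — endpoints in different components.
F—G (3): add — endpoints in different components.
A—D (4): add — endpoints in different components.
A—C (7): skip — A and C already connected.
B—H (7): add — endpoints in different components.
C—H (7): skip — C and H already connected.
A—B (8): skip — A and B already connected.
F—H (11): add — endpoints in different components.
The 7th edge added is B—H.

B-H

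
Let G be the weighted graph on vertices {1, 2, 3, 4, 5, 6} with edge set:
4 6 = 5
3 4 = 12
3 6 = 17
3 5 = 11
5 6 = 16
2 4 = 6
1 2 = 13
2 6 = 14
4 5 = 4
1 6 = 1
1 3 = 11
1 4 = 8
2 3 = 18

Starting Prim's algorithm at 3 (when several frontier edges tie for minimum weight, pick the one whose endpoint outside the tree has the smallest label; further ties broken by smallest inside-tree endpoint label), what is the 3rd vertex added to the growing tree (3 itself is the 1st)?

Grow the tree from 3 using Prim:
Step 1: cheapest edge leaving the tree is 1 3 (11); add 1.
Step 2: cheapest edge leaving the tree is 1 6 (1); add 6.
Step 3: cheapest edge leaving the tree is 4 6 (5); add 4.
Step 4: cheapest edge leaving the tree is 4 5 (4); add 5.
Step 5: cheapest edge leaving the tree is 2 4 (6); add 2.
Vertex order: 3, 1, 6, 4, 5, 2. The 3rd vertex is 6.

6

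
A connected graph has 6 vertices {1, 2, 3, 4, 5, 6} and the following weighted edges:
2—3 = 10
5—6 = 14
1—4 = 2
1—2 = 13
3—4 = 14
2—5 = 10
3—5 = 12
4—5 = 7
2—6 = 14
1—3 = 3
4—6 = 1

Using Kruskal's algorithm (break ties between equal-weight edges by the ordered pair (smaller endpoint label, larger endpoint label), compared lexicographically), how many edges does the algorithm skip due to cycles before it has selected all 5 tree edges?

0

Sort edges by weight, then run Kruskal:
4—6 (1): add. Components now {1} {2} {3} {4,6} {5}
1—4 (2): add. Components now {1,4,6} {2} {3} {5}
1—3 (3): add. Components now {1,3,4,6} {2} {5}
4—5 (7): add. Components now {1,3,4,5,6} {2}
2—3 (10): add. Components now {1,2,3,4,5,6}
Edges rejected before the tree was complete: 0.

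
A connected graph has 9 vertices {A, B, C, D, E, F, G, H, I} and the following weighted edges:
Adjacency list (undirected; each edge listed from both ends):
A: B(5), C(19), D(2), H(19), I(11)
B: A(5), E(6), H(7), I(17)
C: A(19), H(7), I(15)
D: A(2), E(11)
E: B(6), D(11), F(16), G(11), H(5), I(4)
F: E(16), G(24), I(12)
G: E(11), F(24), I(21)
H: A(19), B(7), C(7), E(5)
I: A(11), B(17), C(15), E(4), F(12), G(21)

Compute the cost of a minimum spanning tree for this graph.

52

Kruskal's algorithm — process edges by increasing weight (ties by edge label):
A—D (2): add — endpoints in different components.
E—I (4): add — endpoints in different components.
A—B (5): add — endpoints in different components.
E—H (5): add — endpoints in different components.
B—E (6): add — endpoints in different components.
B—H (7): skip — B and H already connected.
C—H (7): add — endpoints in different components.
A—I (11): skip — A and I already connected.
D—E (11): skip — D and E already connected.
E—G (11): add — endpoints in different components.
F—I (12): add — endpoints in different components.
MST edges: A—D, E—I, A—B, E—H, B—E, C—H, E—G, F—I; total weight 2+4+5+5+6+7+11+12 = 52.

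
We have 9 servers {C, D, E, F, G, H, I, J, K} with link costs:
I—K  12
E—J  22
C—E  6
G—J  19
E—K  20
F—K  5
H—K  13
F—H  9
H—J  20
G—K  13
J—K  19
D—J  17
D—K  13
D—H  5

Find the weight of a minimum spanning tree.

Kruskal: consider edges lightest-first.
D—H (5): add — endpoints in different components.
F—K (5): add — endpoints in different components.
C—E (6): add — endpoints in different components.
F—H (9): add — endpoints in different components.
I—K (12): add — endpoints in different components.
D—K (13): skip — D and K already connected.
G—K (13): add — endpoints in different components.
H—K (13): skip — H and K already connected.
D—J (17): add — endpoints in different components.
G—J (19): skip — G and J already connected.
J—K (19): skip — J and K already connected.
E—K (20): add — endpoints in different components.
MST edges: D—H, F—K, C—E, F—H, I—K, G—K, D—J, E—K; total weight 5+5+6+9+12+13+17+20 = 87.

87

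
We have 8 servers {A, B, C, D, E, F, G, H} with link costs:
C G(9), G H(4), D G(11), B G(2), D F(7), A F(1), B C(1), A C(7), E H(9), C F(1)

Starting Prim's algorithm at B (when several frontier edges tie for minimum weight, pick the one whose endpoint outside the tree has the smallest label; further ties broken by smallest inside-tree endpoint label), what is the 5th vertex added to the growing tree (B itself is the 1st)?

G

Prim, starting at B.
Step 1: frontier [B C 1, B G 2] → take B C (1); add C.
Step 2: frontier [B G 2, C F 1, A C 7, C G 9] → take C F (1); add F.
Step 3: frontier [B G 2, A C 7, C G 9, A F 1, D F 7] → take A F (1); add A.
Step 4: frontier [B G 2, C G 9, D F 7] → take B G (2); add G.
Step 5: frontier [D F 7, G H 4, D G 11] → take G H (4); add H.
Step 6: frontier [D F 7, D G 11, E H 9] → take D F (7); add D.
Step 7: frontier [E H 9] → take E H (9); add E.
Vertex order: B, C, F, A, G, H, D, E. The 5th vertex is G.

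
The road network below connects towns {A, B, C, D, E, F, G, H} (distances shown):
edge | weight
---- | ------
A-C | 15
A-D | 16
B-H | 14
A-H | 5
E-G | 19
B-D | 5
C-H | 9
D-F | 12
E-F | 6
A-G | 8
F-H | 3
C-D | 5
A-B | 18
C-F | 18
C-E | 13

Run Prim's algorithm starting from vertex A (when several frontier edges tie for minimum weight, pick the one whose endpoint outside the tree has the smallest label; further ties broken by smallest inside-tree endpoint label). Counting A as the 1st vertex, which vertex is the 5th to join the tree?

G

Grow the tree from A using Prim:
Step 1: cheapest edge leaving the tree is A-H (5); add H.
Step 2: cheapest edge leaving the tree is F-H (3); add F.
Step 3: cheapest edge leaving the tree is E-F (6); add E.
Step 4: cheapest edge leaving the tree is A-G (8); add G.
Step 5: cheapest edge leaving the tree is C-H (9); add C.
Step 6: cheapest edge leaving the tree is C-D (5); add D.
Step 7: cheapest edge leaving the tree is B-D (5); add B.
Vertex order: A, H, F, E, G, C, D, B. The 5th vertex is G.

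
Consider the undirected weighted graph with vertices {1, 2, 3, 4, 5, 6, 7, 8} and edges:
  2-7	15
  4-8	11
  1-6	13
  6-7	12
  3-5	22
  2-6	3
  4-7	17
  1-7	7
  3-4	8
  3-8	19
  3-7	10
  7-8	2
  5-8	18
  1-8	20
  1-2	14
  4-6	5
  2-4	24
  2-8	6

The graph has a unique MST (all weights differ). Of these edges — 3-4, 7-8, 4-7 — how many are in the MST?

2

Kruskal: consider edges lightest-first.
7-8 (2): add — endpoints in different components.
2-6 (3): add — endpoints in different components.
4-6 (5): add — endpoints in different components.
2-8 (6): add — endpoints in different components.
1-7 (7): add — endpoints in different components.
3-4 (8): add — endpoints in different components.
3-7 (10): skip — 3 and 7 already connected.
4-8 (11): skip — 4 and 8 already connected.
6-7 (12): skip — 6 and 7 already connected.
1-6 (13): skip — 1 and 6 already connected.
1-2 (14): skip — 1 and 2 already connected.
2-7 (15): skip — 2 and 7 already connected.
4-7 (17): skip — 4 and 7 already connected.
5-8 (18): add — endpoints in different components.
MST edge set: {7-8, 2-6, 4-6, 2-8, 1-7, 3-4, 5-8}.
Of the listed edges, {3-4, 7-8} are in the MST → 2.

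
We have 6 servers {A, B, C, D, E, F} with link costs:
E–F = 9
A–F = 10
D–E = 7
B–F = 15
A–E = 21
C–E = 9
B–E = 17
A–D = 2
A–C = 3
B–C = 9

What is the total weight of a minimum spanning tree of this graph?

Grow the tree from A using Prim:
Step 1: cheapest edge leaving the tree is A–D (2); add D.
Step 2: cheapest edge leaving the tree is A–C (3); add C.
Step 3: cheapest edge leaving the tree is D–E (7); add E.
Step 4: cheapest edge leaving the tree is B–C (9); add B.
Step 5: cheapest edge leaving the tree is E–F (9); add F.
MST edges: A–D, A–C, D–E, B–C, E–F; total weight 2+3+7+9+9 = 30.

30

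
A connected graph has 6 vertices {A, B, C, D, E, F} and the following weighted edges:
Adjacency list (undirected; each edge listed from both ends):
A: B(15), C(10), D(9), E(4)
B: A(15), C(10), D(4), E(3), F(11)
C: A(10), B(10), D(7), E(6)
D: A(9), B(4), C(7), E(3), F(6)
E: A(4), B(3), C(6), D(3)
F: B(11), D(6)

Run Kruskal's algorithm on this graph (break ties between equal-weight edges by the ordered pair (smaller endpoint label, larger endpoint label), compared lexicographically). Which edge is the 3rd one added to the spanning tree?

Kruskal's algorithm — process edges by increasing weight (ties by edge label):
B E (3): add — endpoints in different components.
D E (3): add — endpoints in different components.
A E (4): add — endpoints in different components.
B D (4): skip — B and D already connected.
C E (6): add — endpoints in different components.
D F (6): add — endpoints in different components.
The 3rd edge added is A E.

A-E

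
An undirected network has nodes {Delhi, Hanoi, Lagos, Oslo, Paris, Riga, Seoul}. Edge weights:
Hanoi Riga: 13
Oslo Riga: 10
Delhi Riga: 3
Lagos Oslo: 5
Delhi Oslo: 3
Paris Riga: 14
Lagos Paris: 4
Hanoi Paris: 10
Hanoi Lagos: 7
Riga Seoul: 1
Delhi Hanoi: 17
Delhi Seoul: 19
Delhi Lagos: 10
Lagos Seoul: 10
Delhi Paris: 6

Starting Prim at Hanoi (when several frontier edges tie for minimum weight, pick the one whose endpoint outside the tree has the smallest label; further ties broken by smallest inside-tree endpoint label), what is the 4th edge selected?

Grow the tree from Hanoi using Prim:
Step 1: cheapest edge leaving the tree is Hanoi Lagos (7); add Lagos.
Step 2: cheapest edge leaving the tree is Lagos Paris (4); add Paris.
Step 3: cheapest edge leaving the tree is Lagos Oslo (5); add Oslo.
Step 4: cheapest edge leaving the tree is Delhi Oslo (3); add Delhi.
Step 5: cheapest edge leaving the tree is Delhi Riga (3); add Riga.
Step 6: cheapest edge leaving the tree is Riga Seoul (1); add Seoul.
The 4th edge added is Delhi Oslo.

Delhi-Oslo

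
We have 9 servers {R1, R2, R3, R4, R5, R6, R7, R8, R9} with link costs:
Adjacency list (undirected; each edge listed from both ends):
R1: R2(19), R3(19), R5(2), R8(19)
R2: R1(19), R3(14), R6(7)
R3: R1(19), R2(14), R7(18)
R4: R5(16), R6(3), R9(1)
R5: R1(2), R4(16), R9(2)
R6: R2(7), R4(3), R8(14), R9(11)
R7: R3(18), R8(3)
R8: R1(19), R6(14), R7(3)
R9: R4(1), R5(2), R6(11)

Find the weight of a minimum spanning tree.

46

Kruskal's algorithm — process edges by increasing weight (ties by edge label):
R4—R9 (1): add — endpoints in different components.
R1—R5 (2): add — endpoints in different components.
R5—R9 (2): add — endpoints in different components.
R4—R6 (3): add — endpoints in different components.
R7—R8 (3): add — endpoints in different components.
R2—R6 (7): add — endpoints in different components.
R6—R9 (11): skip — R9 and R6 already connected.
R2—R3 (14): add — endpoints in different components.
R6—R8 (14): add — endpoints in different components.
MST edges: R4—R9, R1—R5, R5—R9, R4—R6, R7—R8, R2—R6, R2—R3, R6—R8; total weight 1+2+2+3+3+7+14+14 = 46.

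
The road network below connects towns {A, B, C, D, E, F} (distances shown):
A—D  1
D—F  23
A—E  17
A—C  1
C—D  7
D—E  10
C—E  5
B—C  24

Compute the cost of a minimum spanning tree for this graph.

Kruskal's algorithm — process edges by increasing weight (ties by edge label):
A—C (1): add. Components now {A,C} {B} {D} {E} {F}
A—D (1): add. Components now {A,C,D} {B} {E} {F}
C—E (5): add. Components now {A,C,D,E} {B} {F}
C—D (7): skip — C and D already connected.
D—E (10): skip — D and E already connected.
A—E (17): skip — A and E already connected.
D—F (23): add. Components now {A,C,D,E,F} {B}
B—C (24): add. Components now {A,B,C,D,E,F}
MST edges: A—C, A—D, C—E, D—F, B—C; total weight 1+1+5+23+24 = 54.

54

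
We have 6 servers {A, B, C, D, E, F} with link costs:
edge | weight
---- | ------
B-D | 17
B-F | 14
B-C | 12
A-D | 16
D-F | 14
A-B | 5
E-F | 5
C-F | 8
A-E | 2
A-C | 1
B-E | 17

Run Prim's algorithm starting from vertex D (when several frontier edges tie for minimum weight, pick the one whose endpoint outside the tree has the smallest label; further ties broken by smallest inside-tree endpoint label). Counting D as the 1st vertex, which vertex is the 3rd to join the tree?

Prim's algorithm from D:
Step 1: frontier [D-F 14, A-D 16, B-D 17] → take D-F (14); add F.
Step 2: frontier [A-D 16, B-D 17, E-F 5, C-F 8, B-F 14] → take E-F (5); add E.
Step 3: frontier [A-D 16, B-D 17, A-E 2, B-E 17, C-F 8, B-F 14] → take A-E (2); add A.
Step 4: frontier [A-C 1, A-B 5, B-D 17, B-E 17, C-F 8, B-F 14] → take A-C (1); add C.
Step 5: frontier [A-B 5, B-C 12, B-D 17, B-E 17, B-F 14] → take A-B (5); add B.
Vertex order: D, F, E, A, C, B. The 3rd vertex is E.

E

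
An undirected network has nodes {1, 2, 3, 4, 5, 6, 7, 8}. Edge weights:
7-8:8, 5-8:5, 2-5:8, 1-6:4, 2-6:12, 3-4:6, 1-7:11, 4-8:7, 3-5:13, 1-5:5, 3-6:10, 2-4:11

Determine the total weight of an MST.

43

Kruskal's algorithm — process edges by increasing weight (ties by edge label):
1-6 (4): add — endpoints in different components.
1-5 (5): add — endpoints in different components.
5-8 (5): add — endpoints in different components.
3-4 (6): add — endpoints in different components.
4-8 (7): add — endpoints in different components.
2-5 (8): add — endpoints in different components.
7-8 (8): add — endpoints in different components.
MST edges: 1-6, 1-5, 5-8, 3-4, 4-8, 2-5, 7-8; total weight 4+5+5+6+7+8+8 = 43.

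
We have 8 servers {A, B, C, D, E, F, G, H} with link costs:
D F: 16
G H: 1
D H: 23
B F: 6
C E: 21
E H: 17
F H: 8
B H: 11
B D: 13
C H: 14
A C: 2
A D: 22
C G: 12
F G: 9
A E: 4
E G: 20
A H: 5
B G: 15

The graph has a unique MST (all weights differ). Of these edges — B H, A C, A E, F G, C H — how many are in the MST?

Kruskal: consider edges lightest-first.
G H (1): add — endpoints in different components.
A C (2): add — endpoints in different components.
A E (4): add — endpoints in different components.
A H (5): add — endpoints in different components.
B F (6): add — endpoints in different components.
F H (8): add — endpoints in different components.
F G (9): skip — F and G already connected.
B H (11): skip — B and H already connected.
C G (12): skip — C and G already connected.
B D (13): add — endpoints in different components.
MST edge set: {G H, A C, A E, A H, B F, F H, B D}.
Of the listed edges, {A C, A E} are in the MST → 2.

2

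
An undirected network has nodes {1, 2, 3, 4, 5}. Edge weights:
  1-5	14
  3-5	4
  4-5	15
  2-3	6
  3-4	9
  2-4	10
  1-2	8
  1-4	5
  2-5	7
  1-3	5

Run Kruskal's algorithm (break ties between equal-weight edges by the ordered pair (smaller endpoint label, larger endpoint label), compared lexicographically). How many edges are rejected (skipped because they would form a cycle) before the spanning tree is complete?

0

Kruskal: consider edges lightest-first.
3-5 (4): add. Components now {1} {2} {3,5} {4}
1-3 (5): add. Components now {1,3,5} {2} {4}
1-4 (5): add. Components now {1,3,4,5} {2}
2-3 (6): add. Components now {1,2,3,4,5}
Edges rejected before the tree was complete: 0.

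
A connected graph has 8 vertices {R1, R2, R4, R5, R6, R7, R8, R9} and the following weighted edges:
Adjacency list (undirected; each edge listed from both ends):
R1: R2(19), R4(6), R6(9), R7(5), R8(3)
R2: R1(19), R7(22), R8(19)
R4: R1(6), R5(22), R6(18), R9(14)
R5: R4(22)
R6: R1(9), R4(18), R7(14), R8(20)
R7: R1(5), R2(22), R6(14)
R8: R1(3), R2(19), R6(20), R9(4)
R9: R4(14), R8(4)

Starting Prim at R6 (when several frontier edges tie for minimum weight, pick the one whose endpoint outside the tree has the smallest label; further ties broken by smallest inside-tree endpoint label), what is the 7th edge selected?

R4-R5

Grow the tree from R6 using Prim:
Step 1: frontier [R1-R6 9, R6-R7 14, R4-R6 18, R6-R8 20] → take R1-R6 (9); add R1.
Step 2: frontier [R1-R8 3, R1-R7 5, R1-R4 6, R1-R2 19, R6-R7 14, R4-R6 18, R6-R8 20] → take R1-R8 (3); add R8.
Step 3: frontier [R1-R7 5, R1-R4 6, R1-R2 19, R6-R7 14, R4-R6 18, R8-R9 4, R2-R8 19] → take R8-R9 (4); add R9.
Step 4: frontier [R1-R7 5, R1-R4 6, R1-R2 19, R6-R7 14, R4-R6 18, R2-R8 19, R4-R9 14] → take R1-R7 (5); add R7.
Step 5: frontier [R1-R4 6, R1-R2 19, R4-R6 18, R2-R7 22, R2-R8 19, R4-R9 14] → take R1-R4 (6); add R4.
Step 6: frontier [R1-R2 19, R4-R5 22, R2-R7 22, R2-R8 19] → take R1-R2 (19); add R2.
Step 7: frontier [R4-R5 22] → take R4-R5 (22); add R5.
The 7th edge added is R4-R5.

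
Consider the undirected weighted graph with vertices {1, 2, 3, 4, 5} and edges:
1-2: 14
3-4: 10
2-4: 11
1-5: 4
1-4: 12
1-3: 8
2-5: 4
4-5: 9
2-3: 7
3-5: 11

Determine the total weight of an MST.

24

Prim, starting at 4.
Step 1: frontier [4-5 9, 3-4 10, 2-4 11, 1-4 12] → take 4-5 (9); add 5.
Step 2: frontier [3-4 10, 2-4 11, 1-4 12, 1-5 4, 2-5 4, 3-5 11] → take 1-5 (4); add 1.
Step 3: frontier [1-3 8, 1-2 14, 3-4 10, 2-4 11, 2-5 4, 3-5 11] → take 2-5 (4); add 2.
Step 4: frontier [1-3 8, 2-3 7, 3-4 10, 3-5 11] → take 2-3 (7); add 3.
MST edges: 4-5, 1-5, 2-5, 2-3; total weight 9+4+4+7 = 24.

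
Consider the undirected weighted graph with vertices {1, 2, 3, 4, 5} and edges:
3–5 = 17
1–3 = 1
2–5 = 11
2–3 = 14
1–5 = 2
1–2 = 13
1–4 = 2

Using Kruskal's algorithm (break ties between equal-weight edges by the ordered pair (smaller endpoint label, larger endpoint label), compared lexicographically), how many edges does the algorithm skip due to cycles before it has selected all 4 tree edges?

0

Kruskal's algorithm — process edges by increasing weight (ties by edge label):
1–3 (1): add. Components now {1,3} {2} {4} {5}
1–4 (2): add. Components now {1,3,4} {2} {5}
1–5 (2): add. Components now {1,3,4,5} {2}
2–5 (11): add. Components now {1,2,3,4,5}
Edges rejected before the tree was complete: 0.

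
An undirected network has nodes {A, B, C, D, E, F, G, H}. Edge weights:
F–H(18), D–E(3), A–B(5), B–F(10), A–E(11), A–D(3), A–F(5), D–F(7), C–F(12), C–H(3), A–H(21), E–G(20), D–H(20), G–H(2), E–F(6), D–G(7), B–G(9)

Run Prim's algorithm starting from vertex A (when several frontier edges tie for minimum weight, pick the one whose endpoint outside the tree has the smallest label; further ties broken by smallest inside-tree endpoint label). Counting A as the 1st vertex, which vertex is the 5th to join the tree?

Prim's algorithm from A:
Step 1: cheapest edge leaving the tree is A–D (3); add D.
Step 2: cheapest edge leaving the tree is D–E (3); add E.
Step 3: cheapest edge leaving the tree is A–B (5); add B.
Step 4: cheapest edge leaving the tree is A–F (5); add F.
Step 5: cheapest edge leaving the tree is D–G (7); add G.
Step 6: cheapest edge leaving the tree is G–H (2); add H.
Step 7: cheapest edge leaving the tree is C–H (3); add C.
Vertex order: A, D, E, B, F, G, H, C. The 5th vertex is F.

F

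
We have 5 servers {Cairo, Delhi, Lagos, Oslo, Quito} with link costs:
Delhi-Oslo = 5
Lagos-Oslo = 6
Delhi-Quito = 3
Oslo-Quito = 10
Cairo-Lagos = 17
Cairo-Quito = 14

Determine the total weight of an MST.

28

Sort edges by weight, then run Kruskal:
Delhi-Quito (3): add — endpoints in different components.
Delhi-Oslo (5): add — endpoints in different components.
Lagos-Oslo (6): add — endpoints in different components.
Oslo-Quito (10): skip — Quito and Oslo already connected.
Cairo-Quito (14): add — endpoints in different components.
MST edges: Delhi-Quito, Delhi-Oslo, Lagos-Oslo, Cairo-Quito; total weight 3+5+6+14 = 28.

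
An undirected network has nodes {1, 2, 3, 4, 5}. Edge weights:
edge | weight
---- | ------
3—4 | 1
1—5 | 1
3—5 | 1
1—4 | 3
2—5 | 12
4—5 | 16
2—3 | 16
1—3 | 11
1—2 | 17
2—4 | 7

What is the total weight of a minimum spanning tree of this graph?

Kruskal: consider edges lightest-first.
1—5 (1): add. Components now {1,5} {2} {3} {4}
3—4 (1): add. Components now {1,5} {2} {3,4}
3—5 (1): add. Components now {1,3,4,5} {2}
1—4 (3): skip — 1 and 4 already connected.
2—4 (7): add. Components now {1,2,3,4,5}
MST edges: 1—5, 3—4, 3—5, 2—4; total weight 1+1+1+7 = 10.

10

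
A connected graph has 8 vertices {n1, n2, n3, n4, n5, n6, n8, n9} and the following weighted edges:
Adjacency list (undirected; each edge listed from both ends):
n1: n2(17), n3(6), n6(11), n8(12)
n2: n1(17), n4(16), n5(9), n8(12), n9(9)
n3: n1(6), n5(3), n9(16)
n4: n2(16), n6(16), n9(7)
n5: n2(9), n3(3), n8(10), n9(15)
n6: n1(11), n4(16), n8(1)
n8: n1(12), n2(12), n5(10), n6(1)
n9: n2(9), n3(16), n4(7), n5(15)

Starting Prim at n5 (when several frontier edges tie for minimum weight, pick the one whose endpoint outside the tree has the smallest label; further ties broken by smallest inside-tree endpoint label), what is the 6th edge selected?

Prim, starting at n5.
Step 1: cheapest edge leaving the tree is n3—n5 (3); add n3.
Step 2: cheapest edge leaving the tree is n1—n3 (6); add n1.
Step 3: cheapest edge leaving the tree is n2—n5 (9); add n2.
Step 4: cheapest edge leaving the tree is n2—n9 (9); add n9.
Step 5: cheapest edge leaving the tree is n4—n9 (7); add n4.
Step 6: cheapest edge leaving the tree is n5—n8 (10); add n8.
Step 7: cheapest edge leaving the tree is n6—n8 (1); add n6.
The 6th edge added is n5—n8.

n5-n8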